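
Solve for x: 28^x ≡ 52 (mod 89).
55

Baby-step giant-step with step n = ⌈√89⌉ = 10.
Baby steps 28^j mod 89 (j:value) for j=0..9: 0:1, 1:28, 2:72, 3:58, 4:22, 5:82, 6:71, 7:30, 8:39, 9:24.
Giant-step multiplier: 28^(-10) ≡ 28^(88-10) = 28^78 ≡ 20 (mod 89).
Giant steps γ_i = 52·20^i mod 89: γ_0=52, γ_1=61, γ_2=63, γ_3=14, γ_4=13, γ_5=82 (in table at j=5).
x = i·n + j = 5·10 + 5 = 55.
Check: 28^55 ≡ 52 (mod 89).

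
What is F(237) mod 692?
26

Matrix identity: Q^n = [[F_(n+1), F_n], [F_n, F_(n-1)]] with Q = [[1,1],[1,0]].
n = 237 = 11101101₂. Square-and-multiply, entries mod 692:
Q^1 = [[1,1],[1,0]]
Q^3 = (Q^1)²·Q = [[3,2],[2,1]]
Q^7 = (Q^3)²·Q = [[21,13],[13,8]]
Q^14 = (Q^7)² = [[610,377],[377,233]]
Q^29 = (Q^14)²·Q = [[256,73],[73,183]]
Q^59 = (Q^29)²·Q = [[496,281],[281,215]]
Q^118 = (Q^59)² = [[429,495],[495,626]]
Q^237 = (Q^118)²·Q = [[483,26],[26,457]]
F_237 mod 692 = Q^237[0][1] = 26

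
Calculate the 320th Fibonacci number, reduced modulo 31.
7

Matrix identity: Q^n = [[F_(n+1), F_n], [F_n, F_(n-1)]] with Q = [[1,1],[1,0]].
n = 320 = 101000000₂. Square-and-multiply, entries mod 31:
Q^1 = [[1,1],[1,0]]
Q^2 = (Q^1)² = [[2,1],[1,1]]
Q^5 = (Q^2)²·Q = [[8,5],[5,3]]
Q^10 = (Q^5)² = [[27,24],[24,3]]
Q^20 = (Q^10)² = [[3,7],[7,27]]
Q^40 = (Q^20)² = [[27,24],[24,3]]
Q^80 = (Q^40)² = [[3,7],[7,27]]
Q^160 = (Q^80)² = [[27,24],[24,3]]
Q^320 = (Q^160)² = [[3,7],[7,27]]
F_320 mod 31 = Q^320[0][1] = 7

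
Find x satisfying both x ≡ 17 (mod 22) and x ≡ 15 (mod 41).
589

Using Chinese Remainder Theorem:
M = 22 × 41 = 902
M1 = 41, M2 = 22
y1 = 41^(-1) mod 22 = 7
y2 = 22^(-1) mod 41 = 28
x = (17×41×7 + 15×22×28) mod 902 = 589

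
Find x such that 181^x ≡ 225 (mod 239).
44

Baby-step giant-step with step n = ⌈√239⌉ = 16.
Baby steps 181^j mod 239 (j:value) for j=0..15: 0:1, 1:181, 2:18, 3:151, 4:85, 5:89, 6:96, 7:168, 8:55, 9:156, 10:34, 11:179, 12:134, 13:115, 14:22, 15:158.
Giant-step multiplier: 181^(-16) ≡ 181^(238-16) = 181^222 ≡ 102 (mod 239).
Giant steps γ_i = 225·102^i mod 239: γ_0=225, γ_1=6, γ_2=134 (in table at j=12).
x = i·n + j = 2·16 + 12 = 44.
Check: 181^44 ≡ 225 (mod 239).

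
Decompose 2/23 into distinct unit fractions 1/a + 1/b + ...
1/12 + 1/276

Greedy algorithm:
2/23: ceiling(23/2) = 12, use 1/12
1/276: ceiling(276/1) = 276, use 1/276
Result: 2/23 = 1/12 + 1/276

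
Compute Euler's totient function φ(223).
222

223 = 223
φ(n) = n × ∏(1 - 1/p) for each prime p dividing n
φ(223) = 223 × (1 - 1/223) = 222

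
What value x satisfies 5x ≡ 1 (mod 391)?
313

gcd(5, 391) = 1, so the inverse exists.
Extended Euclidean algorithm on (391, 5):
391 = 78 × 5 + 1  ⟹  1 = (1)·391 + (-78)·5
So (-78)·5 ≡ 1 (mod 391), i.e. 5^(-1) ≡ -78 ≡ 313 (mod 391).
Check: 5 × 313 = 1565 ≡ 1 (mod 391)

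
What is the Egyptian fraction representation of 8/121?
1/16 + 1/277 + 1/178758 + 1/47931455088

Greedy algorithm:
8/121: ceiling(121/8) = 16, use 1/16
7/1936: ceiling(1936/7) = 277, use 1/277
3/536272: ceiling(536272/3) = 178758, use 1/178758
1/47931455088: ceiling(47931455088/1) = 47931455088, use 1/47931455088
Result: 8/121 = 1/16 + 1/277 + 1/178758 + 1/47931455088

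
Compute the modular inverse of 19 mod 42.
31

gcd(19, 42) = 1, so the inverse exists.
Extended Euclidean algorithm on (42, 19):
42 = 2 × 19 + 4  ⟹  4 = (1)·42 + (-2)·19
19 = 4 × 4 + 3  ⟹  3 = (-4)·42 + (9)·19
4 = 1 × 3 + 1  ⟹  1 = (5)·42 + (-11)·19
So (-11)·19 ≡ 1 (mod 42), i.e. 19^(-1) ≡ -11 ≡ 31 (mod 42).
Check: 19 × 31 = 589 ≡ 1 (mod 42)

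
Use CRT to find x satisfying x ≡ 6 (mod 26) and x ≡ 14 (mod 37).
162

Using Chinese Remainder Theorem:
M = 26 × 37 = 962
M1 = 37, M2 = 26
y1 = 37^(-1) mod 26 = 19
y2 = 26^(-1) mod 37 = 10
x = (6×37×19 + 14×26×10) mod 962 = 162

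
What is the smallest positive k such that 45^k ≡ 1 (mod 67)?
22

67 is prime, so ord(45) divides φ(67) = 66.
Divisors of 66: 1, 2, 3, 6, 11, 22, 33, 66.
Repeated squaring: 45^1 ≡ 45, 45^2 ≡ 15, 45^4 ≡ 24, 45^8 ≡ 40, 45^16 ≡ 59, 45^32 ≡ 64, 45^64 ≡ 9 (mod 67).
Test 45^d mod 67 for each divisor d in increasing order:
45^1 ≡ 45
45^2 ≡ 15
45^3 = 45^2·45^1 ≡ 5
45^6 = 45^4·45^2 ≡ 25
45^11 = 45^8·45^2·45^1 ≡ 66
45^22 = 45^16·45^4·45^2 ≡ 1  ← first divisor giving 1
The order is 22.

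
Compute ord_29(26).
28

29 is prime, so ord(26) divides φ(29) = 28.
Divisors of 28: 1, 2, 4, 7, 14, 28.
Repeated squaring: 26^1 ≡ 26, 26^2 ≡ 9, 26^4 ≡ 23, 26^8 ≡ 7, 26^16 ≡ 20 (mod 29).
Test 26^d mod 29 for each divisor d in increasing order:
26^1 ≡ 26
26^2 ≡ 9
26^4 ≡ 23
26^7 = 26^4·26^2·26^1 ≡ 17
26^14 = 26^8·26^4·26^2 ≡ 28
26^28 = 26^16·26^8·26^4 ≡ 1  ← first divisor giving 1
The order is 28.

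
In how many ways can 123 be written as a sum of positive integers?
2552338241

p(n) counts ways to write n as a sum of positive integers (order ignored).
Euler's pentagonal recurrence: p(k) = p(k-1) + p(k-2) - p(k-5) - p(k-7) + p(k-12) + p(k-15) - ... (offsets j(3j∓1)/2, signs ++--, p(0)=1, p(<0)=0).
DP table for k = 0..122: p(0)=1, p(1)=1, p(2)=2, p(3)=3, p(4)=5, p(5)=7, p(6)=11, p(7)=15, p(8)=22, p(9)=30, p(10)=42, p(11)=56, p(12)=77, p(13)=101, p(14)=135, p(15)=176, p(16)=231, p(17)=297, p(18)=385, p(19)=490, p(20)=627, p(21)=792, p(22)=1002, p(23)=1255, p(24)=1575, p(25)=1958, p(26)=2436, p(27)=3010, p(28)=3718, p(29)=4565, p(30)=5604, p(31)=6842, p(32)=8349, p(33)=10143, p(34)=12310, p(35)=14883, p(36)=17977, p(37)=21637, p(38)=26015, p(39)=31185, p(40)=37338, p(41)=44583, p(42)=53174, p(43)=63261, p(44)=75175, p(45)=89134, p(46)=105558, p(47)=124754, p(48)=147273, p(49)=173525, p(50)=204226, p(51)=239943, p(52)=281589, p(53)=329931, p(54)=386155, p(55)=451276, p(56)=526823, p(57)=614154, p(58)=715220, p(59)=831820, p(60)=966467, p(61)=1121505, p(62)=1300156, p(63)=1505499, p(64)=1741630, p(65)=2012558, p(66)=2323520, p(67)=2679689, p(68)=3087735, p(69)=3554345, p(70)=4087968, p(71)=4697205, p(72)=5392783, p(73)=6185689, p(74)=7089500, p(75)=8118264, p(76)=9289091, p(77)=10619863, p(78)=12132164, p(79)=13848650, p(80)=15796476, p(81)=18004327, p(82)=20506255, p(83)=23338469, p(84)=26543660, p(85)=30167357, p(86)=34262962, p(87)=38887673, p(88)=44108109, p(89)=49995925, p(90)=56634173, p(91)=64112359, p(92)=72533807, p(93)=82010177, p(94)=92669720, p(95)=104651419, p(96)=118114304, p(97)=133230930, p(98)=150198136, p(99)=169229875, p(100)=190569292, p(101)=214481126, p(102)=241265379, p(103)=271248950, p(104)=304801365, p(105)=342325709, p(106)=384276336, p(107)=431149389, p(108)=483502844, p(109)=541946240, p(110)=607163746, p(111)=679903203, p(112)=761002156, p(113)=851376628, p(114)=952050665, p(115)=1064144451, p(116)=1188908248, p(117)=1327710076, p(118)=1482074143, p(119)=1653668665, p(120)=1844349560, p(121)=2056148051, p(122)=2291320912.
Final step: p(123) = p(122) + p(121) - p(118) - p(116) + p(111) + p(108) - p(101) - p(97) + p(88) + p(83) - p(72) - p(66) + p(53) + p(46) - p(31) - p(23) + p(6)
= 2291320912 + 2056148051 - 1482074143 - 1188908248 + 679903203 + 483502844 - 214481126 - 133230930 + 44108109 + 23338469 - 5392783 - 2323520 + 329931 + 105558 - 6842 - 1255 + 11
= 2552338241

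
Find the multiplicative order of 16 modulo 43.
7

43 is prime, so ord(16) divides φ(43) = 42.
Divisors of 42: 1, 2, 3, 6, 7, 14, 21, 42.
Repeated squaring: 16^1 ≡ 16, 16^2 ≡ 41, 16^4 ≡ 4, 16^8 ≡ 16, 16^16 ≡ 41, 16^32 ≡ 4 (mod 43).
Test 16^d mod 43 for each divisor d in increasing order:
16^1 ≡ 16
16^2 ≡ 41
16^3 = 16^2·16^1 ≡ 11
16^6 = 16^4·16^2 ≡ 35
16^7 = 16^4·16^2·16^1 ≡ 1  ← first divisor giving 1
The order is 7.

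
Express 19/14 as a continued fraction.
[1; 2, 1, 4]

Euclidean algorithm steps:
19 = 1 × 14 + 5
14 = 2 × 5 + 4
5 = 1 × 4 + 1
4 = 4 × 1 + 0
Continued fraction: [1; 2, 1, 4]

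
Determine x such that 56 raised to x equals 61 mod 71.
11

Baby-step giant-step with step n = ⌈√71⌉ = 9.
Baby steps 56^j mod 71 (j:value) for j=0..8: 0:1, 1:56, 2:12, 3:33, 4:2, 5:41, 6:24, 7:66, 8:4.
Giant-step multiplier: 56^(-9) ≡ 56^(70-9) = 56^61 ≡ 13 (mod 71).
Giant steps γ_i = 61·13^i mod 71: γ_0=61, γ_1=12 (in table at j=2).
x = i·n + j = 1·9 + 2 = 11.
Check: 56^11 ≡ 61 (mod 71).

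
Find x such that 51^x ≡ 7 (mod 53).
14

Baby-step giant-step with step n = ⌈√53⌉ = 8.
Baby steps 51^j mod 53 (j:value) for j=0..7: 0:1, 1:51, 2:4, 3:45, 4:16, 5:21, 6:11, 7:31.
Giant-step multiplier: 51^(-8) ≡ 51^(52-8) = 51^44 ≡ 47 (mod 53).
Giant steps γ_i = 7·47^i mod 53: γ_0=7, γ_1=11 (in table at j=6).
x = i·n + j = 1·8 + 6 = 14.
Check: 51^14 ≡ 7 (mod 53).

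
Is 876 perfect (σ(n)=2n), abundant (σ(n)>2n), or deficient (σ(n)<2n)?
abundant

Proper divisors of 876: sum = 1 + 2 + 3 + 4 + 6 + 12 + 73 + 146 + 219 + 292 + 438 = 1196
Since 1196 > 876, 876 is abundant.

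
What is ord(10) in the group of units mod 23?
22

23 is prime, so ord(10) divides φ(23) = 22.
Divisors of 22: 1, 2, 11, 22.
Repeated squaring: 10^1 ≡ 10, 10^2 ≡ 8, 10^4 ≡ 18, 10^8 ≡ 2, 10^16 ≡ 4 (mod 23).
Test 10^d mod 23 for each divisor d in increasing order:
10^1 ≡ 10
10^2 ≡ 8
10^11 = 10^8·10^2·10^1 ≡ 22
10^22 = 10^16·10^4·10^2 ≡ 1  ← first divisor giving 1
The order is 22.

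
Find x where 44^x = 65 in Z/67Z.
46

Baby-step giant-step with step n = ⌈√67⌉ = 9.
Baby steps 44^j mod 67 (j:value) for j=0..8: 0:1, 1:44, 2:60, 3:27, 4:49, 5:12, 6:59, 7:50, 8:56.
Giant-step multiplier: 44^(-9) ≡ 44^(66-9) = 44^57 ≡ 58 (mod 67).
Giant steps γ_i = 65·58^i mod 67: γ_0=65, γ_1=18, γ_2=39, γ_3=51, γ_4=10, γ_5=44 (in table at j=1).
x = i·n + j = 5·9 + 1 = 46.
Check: 44^46 ≡ 65 (mod 67).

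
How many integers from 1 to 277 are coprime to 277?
276

277 = 277
φ(n) = n × ∏(1 - 1/p) for each prime p dividing n
φ(277) = 277 × (1 - 1/277) = 276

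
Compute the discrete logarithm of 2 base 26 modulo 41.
18

Baby-step giant-step with step n = ⌈√41⌉ = 7.
Baby steps 26^j mod 41 (j:value) for j=0..6: 0:1, 1:26, 2:20, 3:28, 4:31, 5:27, 6:5.
Giant-step multiplier: 26^(-7) ≡ 26^(40-7) = 26^33 ≡ 6 (mod 41).
Giant steps γ_i = 2·6^i mod 41: γ_0=2, γ_1=12, γ_2=31 (in table at j=4).
x = i·n + j = 2·7 + 4 = 18.
Check: 26^18 ≡ 2 (mod 41).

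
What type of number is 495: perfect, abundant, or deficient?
deficient

Proper divisors of 495: sum = 1 + 3 + 5 + 9 + 11 + 15 + 33 + 45 + 55 + 99 + 165 = 441
Since 441 < 495, 495 is deficient.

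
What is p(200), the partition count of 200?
3972999029388

p(n) counts ways to write n as a sum of positive integers (order ignored).
Euler's pentagonal recurrence: p(k) = p(k-1) + p(k-2) - p(k-5) - p(k-7) + p(k-12) + p(k-15) - ... (offsets j(3j∓1)/2, signs ++--, p(0)=1, p(<0)=0).
DP table for k = 0..199: p(0)=1, p(1)=1, p(2)=2, p(3)=3, p(4)=5, p(5)=7, p(6)=11, p(7)=15, p(8)=22, p(9)=30, p(10)=42, p(11)=56, p(12)=77, p(13)=101, p(14)=135, p(15)=176, p(16)=231, p(17)=297, p(18)=385, p(19)=490, p(20)=627, p(21)=792, p(22)=1002, p(23)=1255, p(24)=1575, p(25)=1958, p(26)=2436, p(27)=3010, p(28)=3718, p(29)=4565, p(30)=5604, p(31)=6842, p(32)=8349, p(33)=10143, p(34)=12310, p(35)=14883, p(36)=17977, p(37)=21637, p(38)=26015, p(39)=31185, p(40)=37338, p(41)=44583, p(42)=53174, p(43)=63261, p(44)=75175, p(45)=89134, p(46)=105558, p(47)=124754, p(48)=147273, p(49)=173525, p(50)=204226, p(51)=239943, p(52)=281589, p(53)=329931, p(54)=386155, p(55)=451276, p(56)=526823, p(57)=614154, p(58)=715220, p(59)=831820, p(60)=966467, p(61)=1121505, p(62)=1300156, p(63)=1505499, p(64)=1741630, p(65)=2012558, p(66)=2323520, p(67)=2679689, p(68)=3087735, p(69)=3554345, p(70)=4087968, p(71)=4697205, p(72)=5392783, p(73)=6185689, p(74)=7089500, p(75)=8118264, p(76)=9289091, p(77)=10619863, p(78)=12132164, p(79)=13848650, p(80)=15796476, p(81)=18004327, p(82)=20506255, p(83)=23338469, p(84)=26543660, p(85)=30167357, p(86)=34262962, p(87)=38887673, p(88)=44108109, p(89)=49995925, p(90)=56634173, p(91)=64112359, p(92)=72533807, p(93)=82010177, p(94)=92669720, p(95)=104651419, p(96)=118114304, p(97)=133230930, p(98)=150198136, p(99)=169229875, p(100)=190569292, p(101)=214481126, p(102)=241265379, p(103)=271248950, p(104)=304801365, p(105)=342325709, p(106)=384276336, p(107)=431149389, p(108)=483502844, p(109)=541946240, p(110)=607163746, p(111)=679903203, p(112)=761002156, p(113)=851376628, p(114)=952050665, p(115)=1064144451, p(116)=1188908248, p(117)=1327710076, p(118)=1482074143, p(119)=1653668665, p(120)=1844349560, p(121)=2056148051, p(122)=2291320912, p(123)=2552338241, p(124)=2841940500, p(125)=3163127352, p(126)=3519222692, p(127)=3913864295, p(128)=4351078600, p(129)=4835271870, p(130)=5371315400, p(131)=5964539504, p(132)=6620830889, p(133)=7346629512, p(134)=8149040695, p(135)=9035836076, p(136)=10015581680, p(137)=11097645016, p(138)=12292341831, p(139)=13610949895, p(140)=15065878135, p(141)=16670689208, p(142)=18440293320, p(143)=20390982757, p(144)=22540654445, p(145)=24908858009, p(146)=27517052599, p(147)=30388671978, p(148)=33549419497, p(149)=37027355200, p(150)=40853235313, p(151)=45060624582, p(152)=49686288421, p(153)=54770336324, p(154)=60356673280, p(155)=66493182097, p(156)=73232243759, p(157)=80630964769, p(158)=88751778802, p(159)=97662728555, p(160)=107438159466, p(161)=118159068427, p(162)=129913904637, p(163)=142798995930, p(164)=156919475295, p(165)=172389800255, p(166)=189334822579, p(167)=207890420102, p(168)=228204732751, p(169)=250438925115, p(170)=274768617130, p(171)=301384802048, p(172)=330495499613, p(173)=362326859895, p(174)=397125074750, p(175)=435157697830, p(176)=476715857290, p(177)=522115831195, p(178)=571701605655, p(179)=625846753120, p(180)=684957390936, p(181)=749474411781, p(182)=819876908323, p(183)=896684817527, p(184)=980462880430, p(185)=1071823774337, p(186)=1171432692373, p(187)=1280011042268, p(188)=1398341745571, p(189)=1527273599625, p(190)=1667727404093, p(191)=1820701100652, p(192)=1987276856363, p(193)=2168627105469, p(194)=2366022741845, p(195)=2580840212973, p(196)=2814570987591, p(197)=3068829878530, p(198)=3345365983698, p(199)=3646072432125.
Final step: p(200) = p(199) + p(198) - p(195) - p(193) + p(188) + p(185) - p(178) - p(174) + p(165) + p(160) - p(149) - p(143) + p(130) + p(123) - p(108) - p(100) + p(83) + p(74) - p(55) - p(45) + p(24) + p(13)
= 3646072432125 + 3345365983698 - 2580840212973 - 2168627105469 + 1398341745571 + 1071823774337 - 571701605655 - 397125074750 + 172389800255 + 107438159466 - 37027355200 - 20390982757 + 5371315400 + 2552338241 - 483502844 - 190569292 + 23338469 + 7089500 - 451276 - 89134 + 1575 + 101
= 3972999029388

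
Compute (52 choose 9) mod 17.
0

Using Lucas' theorem:
Write n=52 and k=9 in base 17:
n in base 17: [3, 1]
k in base 17: [0, 9]
C(52,9) mod 17 = ∏ C(n_i, k_i) mod 17
Digit binomials (mod 17): C(3,0) = 1; C(1,9) = 0 (k_i > n_i)
Product: 1 × 0 = 0 ≡ 0 (mod 17)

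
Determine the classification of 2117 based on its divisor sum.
deficient

Proper divisors of 2117: sum = 1 + 29 + 73 = 103
Since 103 < 2117, 2117 is deficient.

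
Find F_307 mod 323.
305

Matrix identity: Q^n = [[F_(n+1), F_n], [F_n, F_(n-1)]] with Q = [[1,1],[1,0]].
n = 307 = 100110011₂. Square-and-multiply, entries mod 323:
Q^1 = [[1,1],[1,0]]
Q^2 = (Q^1)² = [[2,1],[1,1]]
Q^4 = (Q^2)² = [[5,3],[3,2]]
Q^9 = (Q^4)²·Q = [[55,34],[34,21]]
Q^19 = (Q^9)²·Q = [[305,305],[305,0]]
Q^38 = (Q^19)² = [[2,1],[1,1]]
Q^76 = (Q^38)² = [[5,3],[3,2]]
Q^153 = (Q^76)²·Q = [[55,34],[34,21]]
Q^307 = (Q^153)²·Q = [[305,305],[305,0]]
F_307 mod 323 = Q^307[0][1] = 305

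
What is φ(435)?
224

435 = 3 × 5 × 29
φ(n) = n × ∏(1 - 1/p) for each prime p dividing n
φ(435) = 435 × (1 - 1/3) × (1 - 1/5) × (1 - 1/29) = 224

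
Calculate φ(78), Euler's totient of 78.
24

78 = 2 × 3 × 13
φ(n) = n × ∏(1 - 1/p) for each prime p dividing n
φ(78) = 78 × (1 - 1/2) × (1 - 1/3) × (1 - 1/13) = 24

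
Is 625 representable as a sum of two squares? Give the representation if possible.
0² + 25² (a=0, b=25)

Factorization: 625 = 5^4
By Fermat: n is sum of two squares iff every prime p ≡ 3 (mod 4) appears to even power.
All primes ≡ 3 (mod 4) appear to even power.
Search a = 0, 1, 2, … for 625 - a² a perfect square: first hit at a = 0: 625 - 0 = 625 = 25².
625 = 0² + 25² = 0 + 625 ✓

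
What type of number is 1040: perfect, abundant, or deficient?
abundant

Proper divisors of 1040: sum = 1 + 2 + 4 + 5 + 8 + 10 + 13 + 16 + ... + 130 + 208 + 260 + 520 (19 divisors) = 1564
Since 1564 > 1040, 1040 is abundant.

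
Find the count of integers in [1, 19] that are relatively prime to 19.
18

19 = 19
φ(n) = n × ∏(1 - 1/p) for each prime p dividing n
φ(19) = 19 × (1 - 1/19) = 18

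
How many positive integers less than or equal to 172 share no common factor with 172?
84

172 = 2^2 × 43
φ(n) = n × ∏(1 - 1/p) for each prime p dividing n
φ(172) = 172 × (1 - 1/2) × (1 - 1/43) = 84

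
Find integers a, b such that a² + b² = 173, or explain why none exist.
2² + 13² (a=2, b=13)

Factorization: 173 = 173
By Fermat: n is sum of two squares iff every prime p ≡ 3 (mod 4) appears to even power.
All primes ≡ 3 (mod 4) appear to even power.
Search a = 0, 1, 2, … for 173 - a² a perfect square: first hit at a = 2: 173 - 4 = 169 = 13².
173 = 2² + 13² = 4 + 169 ✓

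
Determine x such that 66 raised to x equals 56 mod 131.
31

Baby-step giant-step with step n = ⌈√131⌉ = 12.
Baby steps 66^j mod 131 (j:value) for j=0..11: 0:1, 1:66, 2:33, 3:82, 4:41, 5:86, 6:43, 7:87, 8:109, 9:120, 10:60, 11:30.
Giant-step multiplier: 66^(-12) ≡ 66^(130-12) = 66^118 ≡ 35 (mod 131).
Giant steps γ_i = 56·35^i mod 131: γ_0=56, γ_1=126, γ_2=87 (in table at j=7).
x = i·n + j = 2·12 + 7 = 31.
Check: 66^31 ≡ 56 (mod 131).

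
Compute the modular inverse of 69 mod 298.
203

gcd(69, 298) = 1, so the inverse exists.
Extended Euclidean algorithm on (298, 69):
298 = 4 × 69 + 22  ⟹  22 = (1)·298 + (-4)·69
69 = 3 × 22 + 3  ⟹  3 = (-3)·298 + (13)·69
22 = 7 × 3 + 1  ⟹  1 = (22)·298 + (-95)·69
So (-95)·69 ≡ 1 (mod 298), i.e. 69^(-1) ≡ -95 ≡ 203 (mod 298).
Check: 69 × 203 = 14007 ≡ 1 (mod 298)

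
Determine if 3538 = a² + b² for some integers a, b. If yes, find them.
17² + 57² (a=17, b=57)

Factorization: 3538 = 2 × 29 × 61
By Fermat: n is sum of two squares iff every prime p ≡ 3 (mod 4) appears to even power.
All primes ≡ 3 (mod 4) appear to even power.
Search a = 0, 1, 2, … for 3538 - a² a perfect square: first hit at a = 17: 3538 - 289 = 3249 = 57².
3538 = 17² + 57² = 289 + 3249 ✓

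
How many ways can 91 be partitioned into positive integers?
64112359

p(n) counts ways to write n as a sum of positive integers (order ignored).
Euler's pentagonal recurrence: p(k) = p(k-1) + p(k-2) - p(k-5) - p(k-7) + p(k-12) + p(k-15) - ... (offsets j(3j∓1)/2, signs ++--, p(0)=1, p(<0)=0).
DP table for k = 0..90: p(0)=1, p(1)=1, p(2)=2, p(3)=3, p(4)=5, p(5)=7, p(6)=11, p(7)=15, p(8)=22, p(9)=30, p(10)=42, p(11)=56, p(12)=77, p(13)=101, p(14)=135, p(15)=176, p(16)=231, p(17)=297, p(18)=385, p(19)=490, p(20)=627, p(21)=792, p(22)=1002, p(23)=1255, p(24)=1575, p(25)=1958, p(26)=2436, p(27)=3010, p(28)=3718, p(29)=4565, p(30)=5604, p(31)=6842, p(32)=8349, p(33)=10143, p(34)=12310, p(35)=14883, p(36)=17977, p(37)=21637, p(38)=26015, p(39)=31185, p(40)=37338, p(41)=44583, p(42)=53174, p(43)=63261, p(44)=75175, p(45)=89134, p(46)=105558, p(47)=124754, p(48)=147273, p(49)=173525, p(50)=204226, p(51)=239943, p(52)=281589, p(53)=329931, p(54)=386155, p(55)=451276, p(56)=526823, p(57)=614154, p(58)=715220, p(59)=831820, p(60)=966467, p(61)=1121505, p(62)=1300156, p(63)=1505499, p(64)=1741630, p(65)=2012558, p(66)=2323520, p(67)=2679689, p(68)=3087735, p(69)=3554345, p(70)=4087968, p(71)=4697205, p(72)=5392783, p(73)=6185689, p(74)=7089500, p(75)=8118264, p(76)=9289091, p(77)=10619863, p(78)=12132164, p(79)=13848650, p(80)=15796476, p(81)=18004327, p(82)=20506255, p(83)=23338469, p(84)=26543660, p(85)=30167357, p(86)=34262962, p(87)=38887673, p(88)=44108109, p(89)=49995925, p(90)=56634173.
Final step: p(91) = p(90) + p(89) - p(86) - p(84) + p(79) + p(76) - p(69) - p(65) + p(56) + p(51) - p(40) - p(34) + p(21) + p(14)
= 56634173 + 49995925 - 34262962 - 26543660 + 13848650 + 9289091 - 3554345 - 2012558 + 526823 + 239943 - 37338 - 12310 + 792 + 135
= 64112359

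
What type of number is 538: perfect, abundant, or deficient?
deficient

Proper divisors of 538: sum = 1 + 2 + 269 = 272
Since 272 < 538, 538 is deficient.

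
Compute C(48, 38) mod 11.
0

Using Lucas' theorem:
Write n=48 and k=38 in base 11:
n in base 11: [4, 4]
k in base 11: [3, 5]
C(48,38) mod 11 = ∏ C(n_i, k_i) mod 11
Digit binomials (mod 11): C(4,3) = 4; C(4,5) = 0 (k_i > n_i)
Product: 4 × 0 = 0 ≡ 0 (mod 11)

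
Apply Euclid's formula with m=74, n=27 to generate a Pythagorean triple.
(4747, 3996, 6205)

Euclid's formula: a = m² - n², b = 2mn, c = m² + n²
m = 74, n = 27
a = 74² - 27² = 5476 - 729 = 4747
b = 2 × 74 × 27 = 3996
c = 74² + 27² = 5476 + 729 = 6205
Verification: 4747² + 3996² = 22534009 + 15968016 = 38502025 = 6205² ✓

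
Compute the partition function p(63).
1505499

p(n) counts ways to write n as a sum of positive integers (order ignored).
Euler's pentagonal recurrence: p(k) = p(k-1) + p(k-2) - p(k-5) - p(k-7) + p(k-12) + p(k-15) - ... (offsets j(3j∓1)/2, signs ++--, p(0)=1, p(<0)=0).
DP table for k = 0..62: p(0)=1, p(1)=1, p(2)=2, p(3)=3, p(4)=5, p(5)=7, p(6)=11, p(7)=15, p(8)=22, p(9)=30, p(10)=42, p(11)=56, p(12)=77, p(13)=101, p(14)=135, p(15)=176, p(16)=231, p(17)=297, p(18)=385, p(19)=490, p(20)=627, p(21)=792, p(22)=1002, p(23)=1255, p(24)=1575, p(25)=1958, p(26)=2436, p(27)=3010, p(28)=3718, p(29)=4565, p(30)=5604, p(31)=6842, p(32)=8349, p(33)=10143, p(34)=12310, p(35)=14883, p(36)=17977, p(37)=21637, p(38)=26015, p(39)=31185, p(40)=37338, p(41)=44583, p(42)=53174, p(43)=63261, p(44)=75175, p(45)=89134, p(46)=105558, p(47)=124754, p(48)=147273, p(49)=173525, p(50)=204226, p(51)=239943, p(52)=281589, p(53)=329931, p(54)=386155, p(55)=451276, p(56)=526823, p(57)=614154, p(58)=715220, p(59)=831820, p(60)=966467, p(61)=1121505, p(62)=1300156.
Final step: p(63) = p(62) + p(61) - p(58) - p(56) + p(51) + p(48) - p(41) - p(37) + p(28) + p(23) - p(12) - p(6)
= 1300156 + 1121505 - 715220 - 526823 + 239943 + 147273 - 44583 - 21637 + 3718 + 1255 - 77 - 11
= 1505499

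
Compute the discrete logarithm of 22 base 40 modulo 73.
63

Baby-step giant-step with step n = ⌈√73⌉ = 9.
Baby steps 40^j mod 73 (j:value) for j=0..8: 0:1, 1:40, 2:67, 3:52, 4:36, 5:53, 6:3, 7:47, 8:55.
Giant-step multiplier: 40^(-9) ≡ 40^(72-9) = 40^63 ≡ 22 (mod 73).
Giant steps γ_i = 22·22^i mod 73: γ_0=22, γ_1=46, γ_2=63, γ_3=72, γ_4=51, γ_5=27, γ_6=10, γ_7=1 (in table at j=0).
x = i·n + j = 7·9 + 0 = 63.
Check: 40^63 ≡ 22 (mod 73).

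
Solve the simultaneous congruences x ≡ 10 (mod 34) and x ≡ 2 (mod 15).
452

Using Chinese Remainder Theorem:
M = 34 × 15 = 510
M1 = 15, M2 = 34
y1 = 15^(-1) mod 34 = 25
y2 = 34^(-1) mod 15 = 4
x = (10×15×25 + 2×34×4) mod 510 = 452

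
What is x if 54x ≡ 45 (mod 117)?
x ≡ 3 (mod 13)

gcd(54, 117) = 9, which divides 45, so solutions exist.
Divide through by 9: 6x ≡ 5 (mod 13).
Find 6^(-1) mod 13 by the extended Euclidean algorithm:
13 = 2 × 6 + 1  ⟹  1 = (1)·13 + (-2)·6
So (-2)·6 ≡ 1 (mod 13), i.e. 6^(-1) ≡ -2 ≡ 11 (mod 13).
x ≡ 11 × 5 = 55 ≡ 3 (mod 13).
Check: 54 × 3 = 162 ≡ 45 (mod 117).
x ≡ 3 (mod 13), giving 9 solutions mod 117.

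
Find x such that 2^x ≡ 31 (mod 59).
49

Baby-step giant-step with step n = ⌈√59⌉ = 8.
Baby steps 2^j mod 59 (j:value) for j=0..7: 0:1, 1:2, 2:4, 3:8, 4:16, 5:32, 6:5, 7:10.
Giant-step multiplier: 2^(-8) ≡ 2^(58-8) = 2^50 ≡ 3 (mod 59).
Giant steps γ_i = 31·3^i mod 59: γ_0=31, γ_1=34, γ_2=43, γ_3=11, γ_4=33, γ_5=40, γ_6=2 (in table at j=1).
x = i·n + j = 6·8 + 1 = 49.
Check: 2^49 ≡ 31 (mod 59).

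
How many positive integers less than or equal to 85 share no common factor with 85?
64

85 = 5 × 17
φ(n) = n × ∏(1 - 1/p) for each prime p dividing n
φ(85) = 85 × (1 - 1/5) × (1 - 1/17) = 64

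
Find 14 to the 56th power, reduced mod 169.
53

Repeated squaring. Binary of 56 = 111000.
14^1 ≡ 14 (mod 169); 14^2 ≡ 27 (mod 169); 14^4 ≡ 53 (mod 169); 14^8 ≡ 105 (mod 169); 14^16 ≡ 40 (mod 169); 14^32 ≡ 79 (mod 169)
14^56 = 14^8 × 14^16 × 14^32 ≡ 53 (mod 169)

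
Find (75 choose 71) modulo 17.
1

Using Lucas' theorem:
Write n=75 and k=71 in base 17:
n in base 17: [4, 7]
k in base 17: [4, 3]
C(75,71) mod 17 = ∏ C(n_i, k_i) mod 17
Digit binomials (mod 17): C(4,4) = 1; C(7,3) = 35 ≡ 1
Product: 1 × 1 = 1 ≡ 1 (mod 17)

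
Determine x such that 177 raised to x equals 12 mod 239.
236

Baby-step giant-step with step n = ⌈√239⌉ = 16.
Baby steps 177^j mod 239 (j:value) for j=0..15: 0:1, 1:177, 2:20, 3:194, 4:161, 5:56, 6:113, 7:164, 8:109, 9:173, 10:29, 11:114, 12:102, 13:129, 14:128, 15:190.
Giant-step multiplier: 177^(-16) ≡ 177^(238-16) = 177^222 ≡ 142 (mod 239).
Giant steps γ_i = 12·142^i mod 239: γ_0=12, γ_1=31, γ_2=100, γ_3=99, γ_4=196, γ_5=108, γ_6=40, γ_7=183, γ_8=174, γ_9=91, γ_10=16, γ_11=121, γ_12=213, γ_13=132, γ_14=102 (in table at j=12).
x = i·n + j = 14·16 + 12 = 236.
Check: 177^236 ≡ 12 (mod 239).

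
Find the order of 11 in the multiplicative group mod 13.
12

13 is prime, so ord(11) divides φ(13) = 12.
Divisors of 12: 1, 2, 3, 4, 6, 12.
Repeated squaring: 11^1 ≡ 11, 11^2 ≡ 4, 11^4 ≡ 3, 11^8 ≡ 9 (mod 13).
Test 11^d mod 13 for each divisor d in increasing order:
11^1 ≡ 11
11^2 ≡ 4
11^3 = 11^2·11^1 ≡ 5
11^4 ≡ 3
11^6 = 11^4·11^2 ≡ 12
11^12 = 11^8·11^4 ≡ 1  ← first divisor giving 1
The order is 12.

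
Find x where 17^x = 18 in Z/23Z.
8

Baby-step giant-step with step n = ⌈√23⌉ = 5.
Baby steps 17^j mod 23 (j:value) for j=0..4: 0:1, 1:17, 2:13, 3:14, 4:8.
Giant-step multiplier: 17^(-5) ≡ 17^(22-5) = 17^17 ≡ 11 (mod 23).
Giant steps γ_i = 18·11^i mod 23: γ_0=18, γ_1=14 (in table at j=3).
x = i·n + j = 1·5 + 3 = 8.
Check: 17^8 ≡ 18 (mod 23).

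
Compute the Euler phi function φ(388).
192

388 = 2^2 × 97
φ(n) = n × ∏(1 - 1/p) for each prime p dividing n
φ(388) = 388 × (1 - 1/2) × (1 - 1/97) = 192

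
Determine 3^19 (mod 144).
27

Repeated squaring. Binary of 19 = 10011.
3^1 ≡ 3 (mod 144); 3^2 ≡ 9 (mod 144); 3^4 ≡ 81 (mod 144); 3^8 ≡ 81 (mod 144); 3^16 ≡ 81 (mod 144)
3^19 = 3^1 × 3^2 × 3^16 ≡ 27 (mod 144)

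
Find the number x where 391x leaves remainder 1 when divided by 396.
79

gcd(391, 396) = 1, so the inverse exists.
Extended Euclidean algorithm on (396, 391):
396 = 1 × 391 + 5  ⟹  5 = (1)·396 + (-1)·391
391 = 78 × 5 + 1  ⟹  1 = (-78)·396 + (79)·391
So (79)·391 ≡ 1 (mod 396), i.e. 391^(-1) ≡ 79 (mod 396).
Check: 391 × 79 = 30889 ≡ 1 (mod 396)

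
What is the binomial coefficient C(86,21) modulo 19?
9

Using Lucas' theorem:
Write n=86 and k=21 in base 19:
n in base 19: [4, 10]
k in base 19: [1, 2]
C(86,21) mod 19 = ∏ C(n_i, k_i) mod 19
Digit binomials (mod 19): C(4,1) = 4; C(10,2) = 45 ≡ 7
Product: 4 × 7 = 28 ≡ 9 (mod 19)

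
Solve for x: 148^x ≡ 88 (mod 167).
14

Baby-step giant-step with step n = ⌈√167⌉ = 13.
Baby steps 148^j mod 167 (j:value) for j=0..12: 0:1, 1:148, 2:27, 3:155, 4:61, 5:10, 6:144, 7:103, 8:47, 9:109, 10:100, 11:104, 12:28.
Giant-step multiplier: 148^(-13) ≡ 148^(166-13) = 148^153 ≡ 70 (mod 167).
Giant steps γ_i = 88·70^i mod 167: γ_0=88, γ_1=148 (in table at j=1).
x = i·n + j = 1·13 + 1 = 14.
Check: 148^14 ≡ 88 (mod 167).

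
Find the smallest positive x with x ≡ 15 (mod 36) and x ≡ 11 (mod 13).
375

Using Chinese Remainder Theorem:
M = 36 × 13 = 468
M1 = 13, M2 = 36
y1 = 13^(-1) mod 36 = 25
y2 = 36^(-1) mod 13 = 4
x = (15×13×25 + 11×36×4) mod 468 = 375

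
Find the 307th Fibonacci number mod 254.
115

Matrix identity: Q^n = [[F_(n+1), F_n], [F_n, F_(n-1)]] with Q = [[1,1],[1,0]].
n = 307 = 100110011₂. Square-and-multiply, entries mod 254:
Q^1 = [[1,1],[1,0]]
Q^2 = (Q^1)² = [[2,1],[1,1]]
Q^4 = (Q^2)² = [[5,3],[3,2]]
Q^9 = (Q^4)²·Q = [[55,34],[34,21]]
Q^19 = (Q^9)²·Q = [[161,117],[117,44]]
Q^38 = (Q^19)² = [[240,109],[109,131]]
Q^76 = (Q^38)² = [[139,53],[53,86]]
Q^153 = (Q^76)²·Q = [[19,32],[32,241]]
Q^307 = (Q^153)²·Q = [[53,115],[115,192]]
F_307 mod 254 = Q^307[0][1] = 115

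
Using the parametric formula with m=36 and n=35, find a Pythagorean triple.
(71, 2520, 2521)

Euclid's formula: a = m² - n², b = 2mn, c = m² + n²
m = 36, n = 35
a = 36² - 35² = 1296 - 1225 = 71
b = 2 × 36 × 35 = 2520
c = 36² + 35² = 1296 + 1225 = 2521
Verification: 71² + 2520² = 5041 + 6350400 = 6355441 = 2521² ✓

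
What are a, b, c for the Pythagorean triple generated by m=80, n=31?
(5439, 4960, 7361)

Euclid's formula: a = m² - n², b = 2mn, c = m² + n²
m = 80, n = 31
a = 80² - 31² = 6400 - 961 = 5439
b = 2 × 80 × 31 = 4960
c = 80² + 31² = 6400 + 961 = 7361
Verification: 5439² + 4960² = 29582721 + 24601600 = 54184321 = 7361² ✓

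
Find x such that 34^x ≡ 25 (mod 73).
10

Baby-step giant-step with step n = ⌈√73⌉ = 9.
Baby steps 34^j mod 73 (j:value) for j=0..8: 0:1, 1:34, 2:61, 3:30, 4:71, 5:5, 6:24, 7:13, 8:4.
Giant-step multiplier: 34^(-9) ≡ 34^(72-9) = 34^63 ≡ 51 (mod 73).
Giant steps γ_i = 25·51^i mod 73: γ_0=25, γ_1=34 (in table at j=1).
x = i·n + j = 1·9 + 1 = 10.
Check: 34^10 ≡ 25 (mod 73).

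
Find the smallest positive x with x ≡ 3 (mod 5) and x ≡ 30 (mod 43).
73

Using Chinese Remainder Theorem:
M = 5 × 43 = 215
M1 = 43, M2 = 5
y1 = 43^(-1) mod 5 = 2
y2 = 5^(-1) mod 43 = 26
x = (3×43×2 + 30×5×26) mod 215 = 73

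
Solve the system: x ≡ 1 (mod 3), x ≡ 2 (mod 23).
25

Using Chinese Remainder Theorem:
M = 3 × 23 = 69
M1 = 23, M2 = 3
y1 = 23^(-1) mod 3 = 2
y2 = 3^(-1) mod 23 = 8
x = (1×23×2 + 2×3×8) mod 69 = 25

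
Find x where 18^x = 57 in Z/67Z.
19

Baby-step giant-step with step n = ⌈√67⌉ = 9.
Baby steps 18^j mod 67 (j:value) for j=0..8: 0:1, 1:18, 2:56, 3:3, 4:54, 5:34, 6:9, 7:28, 8:35.
Giant-step multiplier: 18^(-9) ≡ 18^(66-9) = 18^57 ≡ 5 (mod 67).
Giant steps γ_i = 57·5^i mod 67: γ_0=57, γ_1=17, γ_2=18 (in table at j=1).
x = i·n + j = 2·9 + 1 = 19.
Check: 18^19 ≡ 57 (mod 67).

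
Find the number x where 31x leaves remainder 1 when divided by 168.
103

gcd(31, 168) = 1, so the inverse exists.
Extended Euclidean algorithm on (168, 31):
168 = 5 × 31 + 13  ⟹  13 = (1)·168 + (-5)·31
31 = 2 × 13 + 5  ⟹  5 = (-2)·168 + (11)·31
13 = 2 × 5 + 3  ⟹  3 = (5)·168 + (-27)·31
5 = 1 × 3 + 2  ⟹  2 = (-7)·168 + (38)·31
3 = 1 × 2 + 1  ⟹  1 = (12)·168 + (-65)·31
So (-65)·31 ≡ 1 (mod 168), i.e. 31^(-1) ≡ -65 ≡ 103 (mod 168).
Check: 31 × 103 = 3193 ≡ 1 (mod 168)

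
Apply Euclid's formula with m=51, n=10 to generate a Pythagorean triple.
(2501, 1020, 2701)

Euclid's formula: a = m² - n², b = 2mn, c = m² + n²
m = 51, n = 10
a = 51² - 10² = 2601 - 100 = 2501
b = 2 × 51 × 10 = 1020
c = 51² + 10² = 2601 + 100 = 2701
Verification: 2501² + 1020² = 6255001 + 1040400 = 7295401 = 2701² ✓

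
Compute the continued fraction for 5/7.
[0; 1, 2, 2]

Euclidean algorithm steps:
5 = 0 × 7 + 5
7 = 1 × 5 + 2
5 = 2 × 2 + 1
2 = 2 × 1 + 0
Continued fraction: [0; 1, 2, 2]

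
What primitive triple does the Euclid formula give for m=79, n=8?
(6177, 1264, 6305)

Euclid's formula: a = m² - n², b = 2mn, c = m² + n²
m = 79, n = 8
a = 79² - 8² = 6241 - 64 = 6177
b = 2 × 79 × 8 = 1264
c = 79² + 8² = 6241 + 64 = 6305
Verification: 6177² + 1264² = 38155329 + 1597696 = 39753025 = 6305² ✓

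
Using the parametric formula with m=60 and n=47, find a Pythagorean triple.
(1391, 5640, 5809)

Euclid's formula: a = m² - n², b = 2mn, c = m² + n²
m = 60, n = 47
a = 60² - 47² = 3600 - 2209 = 1391
b = 2 × 60 × 47 = 5640
c = 60² + 47² = 3600 + 2209 = 5809
Verification: 1391² + 5640² = 1934881 + 31809600 = 33744481 = 5809² ✓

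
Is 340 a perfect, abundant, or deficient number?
abundant

Proper divisors of 340: sum = 1 + 2 + 4 + 5 + 10 + 17 + 20 + 34 + 68 + 85 + 170 = 416
Since 416 > 340, 340 is abundant.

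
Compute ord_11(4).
5

11 is prime, so ord(4) divides φ(11) = 10.
Divisors of 10: 1, 2, 5, 10.
Repeated squaring: 4^1 ≡ 4, 4^2 ≡ 5, 4^4 ≡ 3, 4^8 ≡ 9 (mod 11).
Test 4^d mod 11 for each divisor d in increasing order:
4^1 ≡ 4
4^2 ≡ 5
4^5 = 4^4·4^1 ≡ 1  ← first divisor giving 1
The order is 5.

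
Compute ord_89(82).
88

89 is prime, so ord(82) divides φ(89) = 88.
Divisors of 88: 1, 2, 4, 8, 11, 22, 44, 88.
Repeated squaring: 82^1 ≡ 82, 82^2 ≡ 49, 82^4 ≡ 87, 82^8 ≡ 4, 82^16 ≡ 16, 82^32 ≡ 78, 82^64 ≡ 32 (mod 89).
Test 82^d mod 89 for each divisor d in increasing order:
82^1 ≡ 82
82^2 ≡ 49
82^4 ≡ 87
82^8 ≡ 4
82^11 = 82^8·82^2·82^1 ≡ 52
82^22 = 82^16·82^4·82^2 ≡ 34
82^44 = 82^32·82^8·82^4 ≡ 88
82^88 = 82^64·82^16·82^8 ≡ 1  ← first divisor giving 1
The order is 88.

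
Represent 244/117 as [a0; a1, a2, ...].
[2; 11, 1, 2, 3]

Euclidean algorithm steps:
244 = 2 × 117 + 10
117 = 11 × 10 + 7
10 = 1 × 7 + 3
7 = 2 × 3 + 1
3 = 3 × 1 + 0
Continued fraction: [2; 11, 1, 2, 3]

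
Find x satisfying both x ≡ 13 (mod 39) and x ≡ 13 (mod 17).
13

Using Chinese Remainder Theorem:
M = 39 × 17 = 663
M1 = 17, M2 = 39
y1 = 17^(-1) mod 39 = 23
y2 = 39^(-1) mod 17 = 7
x = (13×17×23 + 13×39×7) mod 663 = 13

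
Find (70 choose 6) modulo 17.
0

Using Lucas' theorem:
Write n=70 and k=6 in base 17:
n in base 17: [4, 2]
k in base 17: [0, 6]
C(70,6) mod 17 = ∏ C(n_i, k_i) mod 17
Digit binomials (mod 17): C(4,0) = 1; C(2,6) = 0 (k_i > n_i)
Product: 1 × 0 = 0 ≡ 0 (mod 17)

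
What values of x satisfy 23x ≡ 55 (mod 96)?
x ≡ 65 (mod 96)

gcd(23, 96) = 1, which divides 55, so solutions exist.
Find 23^(-1) mod 96 by the extended Euclidean algorithm:
96 = 4 × 23 + 4  ⟹  4 = (1)·96 + (-4)·23
23 = 5 × 4 + 3  ⟹  3 = (-5)·96 + (21)·23
4 = 1 × 3 + 1  ⟹  1 = (6)·96 + (-25)·23
So (-25)·23 ≡ 1 (mod 96), i.e. 23^(-1) ≡ -25 ≡ 71 (mod 96).
x ≡ 71 × 55 = 3905 ≡ 65 (mod 96).
Check: 23 × 65 = 1495 ≡ 55 (mod 96).
Unique solution: x ≡ 65 (mod 96)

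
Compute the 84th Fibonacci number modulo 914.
608

Matrix identity: Q^n = [[F_(n+1), F_n], [F_n, F_(n-1)]] with Q = [[1,1],[1,0]].
n = 84 = 1010100₂. Square-and-multiply, entries mod 914:
Q^1 = [[1,1],[1,0]]
Q^2 = (Q^1)² = [[2,1],[1,1]]
Q^5 = (Q^2)²·Q = [[8,5],[5,3]]
Q^10 = (Q^5)² = [[89,55],[55,34]]
Q^21 = (Q^10)²·Q = [[345,892],[892,367]]
Q^42 = (Q^21)² = [[689,788],[788,815]]
Q^84 = (Q^42)² = [[693,608],[608,85]]
F_84 mod 914 = Q^84[0][1] = 608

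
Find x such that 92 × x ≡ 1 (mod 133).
120

gcd(92, 133) = 1, so the inverse exists.
Extended Euclidean algorithm on (133, 92):
133 = 1 × 92 + 41  ⟹  41 = (1)·133 + (-1)·92
92 = 2 × 41 + 10  ⟹  10 = (-2)·133 + (3)·92
41 = 4 × 10 + 1  ⟹  1 = (9)·133 + (-13)·92
So (-13)·92 ≡ 1 (mod 133), i.e. 92^(-1) ≡ -13 ≡ 120 (mod 133).
Check: 92 × 120 = 11040 ≡ 1 (mod 133)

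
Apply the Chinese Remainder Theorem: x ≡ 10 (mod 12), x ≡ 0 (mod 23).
46

Using Chinese Remainder Theorem:
M = 12 × 23 = 276
M1 = 23, M2 = 12
y1 = 23^(-1) mod 12 = 11
y2 = 12^(-1) mod 23 = 2
x = (10×23×11 + 0×12×2) mod 276 = 46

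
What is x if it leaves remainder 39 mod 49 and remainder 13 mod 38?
431

Using Chinese Remainder Theorem:
M = 49 × 38 = 1862
M1 = 38, M2 = 49
y1 = 38^(-1) mod 49 = 40
y2 = 49^(-1) mod 38 = 7
x = (39×38×40 + 13×49×7) mod 1862 = 431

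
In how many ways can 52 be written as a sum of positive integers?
281589

p(n) counts ways to write n as a sum of positive integers (order ignored).
Euler's pentagonal recurrence: p(k) = p(k-1) + p(k-2) - p(k-5) - p(k-7) + p(k-12) + p(k-15) - ... (offsets j(3j∓1)/2, signs ++--, p(0)=1, p(<0)=0).
DP table for k = 0..51: p(0)=1, p(1)=1, p(2)=2, p(3)=3, p(4)=5, p(5)=7, p(6)=11, p(7)=15, p(8)=22, p(9)=30, p(10)=42, p(11)=56, p(12)=77, p(13)=101, p(14)=135, p(15)=176, p(16)=231, p(17)=297, p(18)=385, p(19)=490, p(20)=627, p(21)=792, p(22)=1002, p(23)=1255, p(24)=1575, p(25)=1958, p(26)=2436, p(27)=3010, p(28)=3718, p(29)=4565, p(30)=5604, p(31)=6842, p(32)=8349, p(33)=10143, p(34)=12310, p(35)=14883, p(36)=17977, p(37)=21637, p(38)=26015, p(39)=31185, p(40)=37338, p(41)=44583, p(42)=53174, p(43)=63261, p(44)=75175, p(45)=89134, p(46)=105558, p(47)=124754, p(48)=147273, p(49)=173525, p(50)=204226, p(51)=239943.
Final step: p(52) = p(51) + p(50) - p(47) - p(45) + p(40) + p(37) - p(30) - p(26) + p(17) + p(12) - p(1)
= 239943 + 204226 - 124754 - 89134 + 37338 + 21637 - 5604 - 2436 + 297 + 77 - 1
= 281589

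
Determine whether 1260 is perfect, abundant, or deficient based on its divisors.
abundant

Proper divisors of 1260: sum = 1 + 2 + 3 + 4 + 5 + 6 + 7 + 9 + ... + 252 + 315 + 420 + 630 (35 divisors) = 3108
Since 3108 > 1260, 1260 is abundant.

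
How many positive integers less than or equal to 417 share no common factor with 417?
276

417 = 3 × 139
φ(n) = n × ∏(1 - 1/p) for each prime p dividing n
φ(417) = 417 × (1 - 1/3) × (1 - 1/139) = 276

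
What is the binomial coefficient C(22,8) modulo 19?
0

Using Lucas' theorem:
Write n=22 and k=8 in base 19:
n in base 19: [1, 3]
k in base 19: [0, 8]
C(22,8) mod 19 = ∏ C(n_i, k_i) mod 19
Digit binomials (mod 19): C(1,0) = 1; C(3,8) = 0 (k_i > n_i)
Product: 1 × 0 = 0 ≡ 0 (mod 19)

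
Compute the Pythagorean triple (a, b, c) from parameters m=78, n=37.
(4715, 5772, 7453)

Euclid's formula: a = m² - n², b = 2mn, c = m² + n²
m = 78, n = 37
a = 78² - 37² = 6084 - 1369 = 4715
b = 2 × 78 × 37 = 5772
c = 78² + 37² = 6084 + 1369 = 7453
Verification: 4715² + 5772² = 22231225 + 33315984 = 55547209 = 7453² ✓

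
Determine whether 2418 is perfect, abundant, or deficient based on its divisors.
abundant

Proper divisors of 2418: sum = 1 + 2 + 3 + 6 + 13 + 26 + 31 + 39 + 62 + 78 + 93 + 186 + 403 + 806 + 1209 = 2958
Since 2958 > 2418, 2418 is abundant.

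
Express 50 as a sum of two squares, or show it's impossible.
1² + 7² (a=1, b=7)

Factorization: 50 = 2 × 5^2
By Fermat: n is sum of two squares iff every prime p ≡ 3 (mod 4) appears to even power.
All primes ≡ 3 (mod 4) appear to even power.
Search a = 0, 1, 2, … for 50 - a² a perfect square: first hit at a = 1: 50 - 1 = 49 = 7².
50 = 1² + 7² = 1 + 49 ✓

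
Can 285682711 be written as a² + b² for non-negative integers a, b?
Not possible

Factorization: 285682711 = 41 × 191^3
By Fermat: n is sum of two squares iff every prime p ≡ 3 (mod 4) appears to even power.
Prime(s) ≡ 3 (mod 4) with odd exponent: [(191, 3)]
Therefore 285682711 cannot be expressed as a² + b².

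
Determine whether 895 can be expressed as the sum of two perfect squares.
Not possible

Factorization: 895 = 5 × 179
By Fermat: n is sum of two squares iff every prime p ≡ 3 (mod 4) appears to even power.
Prime(s) ≡ 3 (mod 4) with odd exponent: [(179, 1)]
Therefore 895 cannot be expressed as a² + b².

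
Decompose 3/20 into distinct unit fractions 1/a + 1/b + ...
1/7 + 1/140

Greedy algorithm:
3/20: ceiling(20/3) = 7, use 1/7
1/140: ceiling(140/1) = 140, use 1/140
Result: 3/20 = 1/7 + 1/140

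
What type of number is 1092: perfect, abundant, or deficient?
abundant

Proper divisors of 1092: sum = 1 + 2 + 3 + 4 + 6 + 7 + 12 + 13 + ... + 182 + 273 + 364 + 546 (23 divisors) = 2044
Since 2044 > 1092, 1092 is abundant.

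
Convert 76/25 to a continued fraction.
[3; 25]

Euclidean algorithm steps:
76 = 3 × 25 + 1
25 = 25 × 1 + 0
Continued fraction: [3; 25]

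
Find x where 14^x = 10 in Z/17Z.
11

Baby-step giant-step with step n = ⌈√17⌉ = 5.
Baby steps 14^j mod 17 (j:value) for j=0..4: 0:1, 1:14, 2:9, 3:7, 4:13.
Giant-step multiplier: 14^(-5) ≡ 14^(16-5) = 14^11 ≡ 10 (mod 17).
Giant steps γ_i = 10·10^i mod 17: γ_0=10, γ_1=15, γ_2=14 (in table at j=1).
x = i·n + j = 2·5 + 1 = 11.
Check: 14^11 ≡ 10 (mod 17).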